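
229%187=42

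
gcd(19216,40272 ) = 16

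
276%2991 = 276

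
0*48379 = 0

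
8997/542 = 8997/542 = 16.60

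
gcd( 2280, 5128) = 8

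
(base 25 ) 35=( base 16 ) 50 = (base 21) 3h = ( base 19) 44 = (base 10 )80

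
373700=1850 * 202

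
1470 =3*490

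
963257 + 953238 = 1916495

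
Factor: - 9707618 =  - 2^1*199^1 *24391^1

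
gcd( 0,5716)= 5716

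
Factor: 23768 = 2^3*2971^1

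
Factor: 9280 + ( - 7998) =1282 = 2^1* 641^1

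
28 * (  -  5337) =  - 149436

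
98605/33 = 2988 + 1/33 =2988.03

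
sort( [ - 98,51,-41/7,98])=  [ - 98,  -  41/7 , 51 , 98 ]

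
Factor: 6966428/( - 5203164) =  - 1741607/1300791 = - 3^(  -  1 )*7^2*31^( - 1 )*71^( - 1)*197^ ( -1)*35543^1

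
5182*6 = 31092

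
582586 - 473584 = 109002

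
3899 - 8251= - 4352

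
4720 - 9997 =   -  5277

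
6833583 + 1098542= 7932125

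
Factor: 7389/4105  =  9/5 = 3^2*5^ (  -  1 )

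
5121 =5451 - 330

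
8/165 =8/165 = 0.05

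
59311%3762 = 2881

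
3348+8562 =11910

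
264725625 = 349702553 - 84976928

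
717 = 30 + 687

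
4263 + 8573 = 12836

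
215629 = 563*383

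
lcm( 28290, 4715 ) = 28290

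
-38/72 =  - 19/36= - 0.53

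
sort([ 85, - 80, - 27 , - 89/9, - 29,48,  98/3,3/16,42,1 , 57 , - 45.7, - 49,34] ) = [ - 80, - 49 , -45.7, - 29, - 27,  -  89/9, 3/16,1, 98/3, 34 , 42, 48,57,85]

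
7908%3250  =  1408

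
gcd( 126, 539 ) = 7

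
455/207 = 2  +  41/207= 2.20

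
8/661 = 8/661 = 0.01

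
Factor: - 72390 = - 2^1*3^1*5^1*19^1*127^1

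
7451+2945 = 10396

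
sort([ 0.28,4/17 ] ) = [4/17,  0.28 ] 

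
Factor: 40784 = 2^4*2549^1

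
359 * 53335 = 19147265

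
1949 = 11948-9999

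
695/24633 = 695/24633 = 0.03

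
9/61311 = 3/20437 = 0.00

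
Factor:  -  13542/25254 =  - 3^(  -  1)*23^(  -  1) * 37^1 = - 37/69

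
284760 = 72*3955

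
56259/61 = 56259/61 = 922.28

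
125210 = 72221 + 52989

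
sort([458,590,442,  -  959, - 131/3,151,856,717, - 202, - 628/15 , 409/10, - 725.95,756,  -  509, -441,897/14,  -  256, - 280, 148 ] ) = [-959 , - 725.95, - 509, - 441, - 280, - 256, - 202,- 131/3, - 628/15,  409/10, 897/14,  148,  151,442,  458, 590,717,756,856 ]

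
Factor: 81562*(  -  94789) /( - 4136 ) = 2^ ( - 2)*11^( - 1)*13^1*47^(-1) * 3137^1*94789^1 = 3865590209/2068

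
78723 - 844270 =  - 765547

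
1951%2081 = 1951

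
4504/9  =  4504/9 = 500.44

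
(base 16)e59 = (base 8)7131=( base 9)5031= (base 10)3673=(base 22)7CL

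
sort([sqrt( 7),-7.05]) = [-7.05, sqrt(7)]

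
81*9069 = 734589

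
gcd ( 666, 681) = 3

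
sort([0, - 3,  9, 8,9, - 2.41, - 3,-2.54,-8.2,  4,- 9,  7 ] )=[ - 9, - 8.2,-3, - 3,-2.54, - 2.41, 0,4,7, 8,9 , 9 ]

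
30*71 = 2130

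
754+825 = 1579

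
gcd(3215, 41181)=1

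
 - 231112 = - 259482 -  - 28370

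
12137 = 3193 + 8944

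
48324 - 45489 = 2835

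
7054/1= 7054 = 7054.00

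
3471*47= 163137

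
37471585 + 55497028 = 92968613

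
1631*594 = 968814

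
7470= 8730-1260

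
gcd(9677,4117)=1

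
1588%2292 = 1588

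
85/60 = 1 + 5/12 = 1.42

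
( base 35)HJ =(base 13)383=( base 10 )614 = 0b1001100110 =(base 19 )1D6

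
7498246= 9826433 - 2328187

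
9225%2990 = 255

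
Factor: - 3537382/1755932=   -  1768691/877966 = - 2^(- 1)*19^1 *93089^1*438983^( -1 ) 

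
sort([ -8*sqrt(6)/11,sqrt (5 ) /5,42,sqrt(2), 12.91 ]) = [ - 8*sqrt(6 ) /11,sqrt( 5)/5, sqrt(2),  12.91,42]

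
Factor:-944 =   -  2^4 * 59^1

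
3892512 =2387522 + 1504990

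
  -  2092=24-2116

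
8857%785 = 222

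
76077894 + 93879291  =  169957185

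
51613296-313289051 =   -  261675755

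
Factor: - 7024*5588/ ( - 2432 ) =613283/38 = 2^( - 1)*11^1*19^( - 1)*127^1*439^1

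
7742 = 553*14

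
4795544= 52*92222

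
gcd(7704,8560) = 856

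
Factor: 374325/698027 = 3^1*5^2*7^1*11^ (-1)* 89^( - 1) = 525/979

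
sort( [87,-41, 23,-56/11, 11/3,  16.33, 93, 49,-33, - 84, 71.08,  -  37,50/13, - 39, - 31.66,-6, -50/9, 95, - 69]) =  [ - 84 , - 69, - 41,-39, - 37,-33,- 31.66,-6, -50/9,-56/11, 11/3,50/13, 16.33,23,49, 71.08, 87,  93,  95 ]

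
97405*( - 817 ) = -79579885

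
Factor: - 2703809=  - 2703809^1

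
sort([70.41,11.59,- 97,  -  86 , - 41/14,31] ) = [-97, -86, - 41/14,11.59 , 31,70.41 ]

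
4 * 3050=12200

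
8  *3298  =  26384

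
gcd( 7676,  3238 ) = 2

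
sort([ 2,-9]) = [  -  9, 2 ] 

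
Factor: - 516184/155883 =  - 2^3 * 3^( - 1)*7^(  -  1)*13^(-1)*113^1= - 904/273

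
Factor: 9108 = 2^2 * 3^2*11^1  *  23^1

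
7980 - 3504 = 4476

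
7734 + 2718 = 10452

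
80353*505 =40578265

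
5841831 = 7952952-2111121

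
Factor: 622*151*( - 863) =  - 2^1 * 151^1*311^1*863^1= -81054686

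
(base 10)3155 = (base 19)8E1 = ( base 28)40J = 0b110001010011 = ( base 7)12125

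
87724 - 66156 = 21568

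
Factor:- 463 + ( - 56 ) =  - 519 =- 3^1*173^1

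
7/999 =7/999=   0.01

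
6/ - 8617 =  - 1 + 8611/8617 = - 0.00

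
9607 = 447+9160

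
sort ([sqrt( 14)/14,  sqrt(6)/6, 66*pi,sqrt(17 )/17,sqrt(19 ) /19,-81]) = [-81, sqrt (19) /19,sqrt(17 ) /17,sqrt(14)/14,sqrt(6 ) /6,66 * pi]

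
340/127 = 2 + 86/127 = 2.68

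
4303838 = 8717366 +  - 4413528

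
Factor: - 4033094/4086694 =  -2016547/2043347 = - 13^1*59^( - 2)* 587^ (  -  1 )*155119^1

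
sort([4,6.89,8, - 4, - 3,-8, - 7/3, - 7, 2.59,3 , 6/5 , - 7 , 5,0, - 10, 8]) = [ - 10, - 8, - 7, - 7,- 4, - 3, - 7/3,0,6/5,2.59,3,4,5, 6.89,8, 8]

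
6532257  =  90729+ 6441528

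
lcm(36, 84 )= 252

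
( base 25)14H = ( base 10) 742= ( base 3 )1000111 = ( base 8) 1346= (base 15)347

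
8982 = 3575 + 5407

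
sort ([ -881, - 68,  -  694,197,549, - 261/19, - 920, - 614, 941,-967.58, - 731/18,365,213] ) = [ - 967.58, - 920, - 881, - 694, - 614,-68,-731/18, - 261/19, 197 , 213 , 365 , 549,941]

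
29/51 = 29/51 = 0.57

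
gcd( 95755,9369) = 1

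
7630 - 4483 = 3147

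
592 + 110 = 702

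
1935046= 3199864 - 1264818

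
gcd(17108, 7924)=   28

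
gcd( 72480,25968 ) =48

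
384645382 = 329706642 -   -  54938740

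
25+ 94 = 119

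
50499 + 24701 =75200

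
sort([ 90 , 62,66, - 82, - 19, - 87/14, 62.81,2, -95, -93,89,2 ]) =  [ - 95 , - 93,-82, - 19, - 87/14,  2,  2 , 62,62.81,66, 89,90]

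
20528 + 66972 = 87500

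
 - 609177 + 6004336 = 5395159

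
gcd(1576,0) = 1576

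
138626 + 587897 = 726523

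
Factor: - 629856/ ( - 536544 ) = 27/23 = 3^3*23^ ( - 1) 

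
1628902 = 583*2794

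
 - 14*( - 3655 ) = 51170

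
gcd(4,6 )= 2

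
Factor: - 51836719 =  - 11^1*79^1*59651^1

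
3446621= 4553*757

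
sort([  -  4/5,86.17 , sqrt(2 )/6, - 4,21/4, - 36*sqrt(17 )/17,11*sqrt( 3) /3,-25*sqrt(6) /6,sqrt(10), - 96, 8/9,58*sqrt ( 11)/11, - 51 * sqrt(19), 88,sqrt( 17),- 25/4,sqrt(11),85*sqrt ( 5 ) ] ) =[ - 51*sqrt ( 19), - 96,  -  25*sqrt(6)/6, - 36*sqrt( 17 )/17, - 25/4, - 4,-4/5,sqrt(2)/6 , 8/9,sqrt (10) , sqrt(11 ),sqrt(17),21/4,11*sqrt(3 )/3 , 58*sqrt( 11 ) /11,  86.17,88,85*sqrt( 5 ) ] 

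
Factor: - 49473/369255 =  - 3^1 * 5^( - 1)*23^1*103^(-1 ) = - 69/515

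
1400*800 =1120000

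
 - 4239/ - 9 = 471 + 0/1 = 471.00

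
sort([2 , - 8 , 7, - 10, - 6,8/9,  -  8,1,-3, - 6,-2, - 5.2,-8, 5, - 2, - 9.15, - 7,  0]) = [ - 10, -9.15, - 8, - 8, - 8, - 7,- 6, - 6,  -  5.2, - 3, - 2, - 2, 0, 8/9, 1, 2 , 5,7] 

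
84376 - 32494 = 51882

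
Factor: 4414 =2^1 *2207^1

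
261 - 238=23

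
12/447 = 4/149 = 0.03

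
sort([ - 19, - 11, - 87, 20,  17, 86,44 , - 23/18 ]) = [  -  87, - 19,  -  11 , - 23/18,17  ,  20, 44 , 86 ]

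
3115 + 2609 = 5724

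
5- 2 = 3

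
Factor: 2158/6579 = 2^1 * 3^( - 2)*13^1*17^( -1)*43^( - 1)*83^1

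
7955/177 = 44 + 167/177  =  44.94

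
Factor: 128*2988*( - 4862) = -1859539968 = -2^10*3^2 * 11^1 * 13^1*17^1*83^1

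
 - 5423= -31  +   - 5392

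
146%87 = 59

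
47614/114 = 1253/3  =  417.67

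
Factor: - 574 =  -2^1*7^1*41^1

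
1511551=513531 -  - 998020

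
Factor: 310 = 2^1*5^1*31^1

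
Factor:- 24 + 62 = 38=2^1*19^1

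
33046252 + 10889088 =43935340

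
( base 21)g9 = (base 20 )h5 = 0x159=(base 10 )345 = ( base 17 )135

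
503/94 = 5+ 33/94 = 5.35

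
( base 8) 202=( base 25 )55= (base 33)3V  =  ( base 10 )130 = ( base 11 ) 109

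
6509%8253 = 6509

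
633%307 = 19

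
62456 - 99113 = -36657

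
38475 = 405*95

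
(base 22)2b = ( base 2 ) 110111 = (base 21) 2d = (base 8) 67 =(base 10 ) 55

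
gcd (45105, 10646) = 1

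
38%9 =2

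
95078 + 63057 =158135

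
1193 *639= 762327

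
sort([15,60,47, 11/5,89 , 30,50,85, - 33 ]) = [-33,11/5, 15,30,47,50, 60,  85,  89]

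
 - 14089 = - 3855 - 10234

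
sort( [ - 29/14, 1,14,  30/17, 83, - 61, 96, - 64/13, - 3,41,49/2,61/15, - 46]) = [ - 61, - 46,- 64/13, - 3 ,-29/14, 1,30/17,61/15,14, 49/2,  41,83 , 96] 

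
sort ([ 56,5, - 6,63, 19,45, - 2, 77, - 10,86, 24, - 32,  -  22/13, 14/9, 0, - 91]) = [ - 91, - 32, - 10, - 6, - 2, - 22/13, 0 , 14/9, 5,19 , 24, 45, 56,63,77, 86]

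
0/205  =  0 = 0.00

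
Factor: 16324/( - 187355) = -2^2*5^( - 1 )* 11^1  *  101^( - 1 ) = - 44/505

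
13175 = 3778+9397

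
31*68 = 2108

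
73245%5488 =1901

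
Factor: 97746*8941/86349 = 291315662/28783  =  2^1*11^1*107^( - 1 )*269^(  -  1)*1481^1*8941^1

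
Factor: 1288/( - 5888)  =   - 7/32 = - 2^( - 5)*7^1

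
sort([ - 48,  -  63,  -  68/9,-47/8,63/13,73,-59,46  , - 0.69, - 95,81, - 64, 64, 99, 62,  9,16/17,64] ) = [-95, - 64,-63,- 59, - 48,-68/9, - 47/8,-0.69, 16/17, 63/13,9,46,62,64,64,73, 81, 99 ]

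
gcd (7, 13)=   1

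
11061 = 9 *1229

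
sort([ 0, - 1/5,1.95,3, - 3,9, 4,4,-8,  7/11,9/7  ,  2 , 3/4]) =[ - 8, - 3, - 1/5,0 , 7/11,3/4,9/7,1.95,2,3,4, 4, 9 ]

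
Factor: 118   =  2^1*59^1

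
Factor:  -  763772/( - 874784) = 2^( - 3)*79^1*2417^1*27337^(-1) = 190943/218696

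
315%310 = 5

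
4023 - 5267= - 1244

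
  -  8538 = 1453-9991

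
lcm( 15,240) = 240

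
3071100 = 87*35300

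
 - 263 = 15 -278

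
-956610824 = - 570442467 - 386168357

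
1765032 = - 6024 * ( - 293)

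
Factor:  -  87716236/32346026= - 2^1*19^1 * 31^2 * 1201^1*16173013^ ( - 1) = -  43858118/16173013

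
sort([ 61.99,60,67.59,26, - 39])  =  [-39,26,60 , 61.99, 67.59] 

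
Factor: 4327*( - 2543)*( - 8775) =96556247775 =3^3*5^2*13^1*2543^1 * 4327^1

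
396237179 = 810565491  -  414328312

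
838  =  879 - 41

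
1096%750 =346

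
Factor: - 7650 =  - 2^1* 3^2*5^2* 17^1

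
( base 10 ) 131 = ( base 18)75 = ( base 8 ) 203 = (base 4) 2003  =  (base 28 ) 4j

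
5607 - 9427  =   - 3820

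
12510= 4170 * 3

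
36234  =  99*366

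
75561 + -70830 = 4731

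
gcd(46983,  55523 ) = 1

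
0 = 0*17089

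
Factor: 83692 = 2^2*7^3*61^1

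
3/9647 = 3/9647 = 0.00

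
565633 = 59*9587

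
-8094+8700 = 606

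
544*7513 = 4087072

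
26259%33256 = 26259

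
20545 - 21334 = -789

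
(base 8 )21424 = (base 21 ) k7d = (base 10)8980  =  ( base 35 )7bk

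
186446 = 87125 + 99321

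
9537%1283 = 556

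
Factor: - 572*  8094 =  - 2^3*3^1*11^1*13^1 * 19^1*71^1 = -  4629768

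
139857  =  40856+99001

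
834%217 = 183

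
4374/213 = 20  +  38/71 = 20.54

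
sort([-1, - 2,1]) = [-2,-1  ,  1] 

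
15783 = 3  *5261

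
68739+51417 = 120156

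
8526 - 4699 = 3827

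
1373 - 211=1162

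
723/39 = 18 + 7/13 = 18.54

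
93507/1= 93507=93507.00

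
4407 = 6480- 2073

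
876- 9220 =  - 8344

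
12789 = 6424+6365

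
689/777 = 689/777 = 0.89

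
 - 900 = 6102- 7002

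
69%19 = 12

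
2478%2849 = 2478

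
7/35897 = 7/35897 = 0.00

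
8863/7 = 1266 + 1/7 =1266.14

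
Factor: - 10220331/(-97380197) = 3^1 * 11^1*309707^1*97380197^(-1 ) 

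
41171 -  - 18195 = 59366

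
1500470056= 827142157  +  673327899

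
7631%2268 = 827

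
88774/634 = 44387/317 = 140.02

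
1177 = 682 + 495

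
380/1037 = 380/1037 = 0.37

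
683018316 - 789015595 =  - 105997279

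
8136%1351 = 30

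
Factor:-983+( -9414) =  - 37^1 * 281^1= -10397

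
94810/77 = 1231 + 23/77 = 1231.30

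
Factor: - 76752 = -2^4*3^2*13^1*41^1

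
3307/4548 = 3307/4548 =0.73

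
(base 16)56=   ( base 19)4A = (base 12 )72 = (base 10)86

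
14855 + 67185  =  82040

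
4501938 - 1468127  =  3033811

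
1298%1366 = 1298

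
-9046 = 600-9646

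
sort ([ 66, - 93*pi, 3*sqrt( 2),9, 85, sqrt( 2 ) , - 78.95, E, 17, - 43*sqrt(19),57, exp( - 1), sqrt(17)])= [ - 93*pi, - 43*  sqrt( 19), - 78.95, exp(  -  1 ), sqrt(2), E , sqrt(17 ), 3*sqrt( 2 ), 9, 17, 57, 66,  85]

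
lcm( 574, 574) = 574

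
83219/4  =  20804 + 3/4  =  20804.75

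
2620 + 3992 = 6612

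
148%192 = 148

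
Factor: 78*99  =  2^1* 3^3*11^1 * 13^1 = 7722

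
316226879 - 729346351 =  - 413119472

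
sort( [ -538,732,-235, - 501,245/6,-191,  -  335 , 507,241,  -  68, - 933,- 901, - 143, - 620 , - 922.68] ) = [ - 933,-922.68 , - 901, - 620, -538, - 501,  -  335,-235, - 191, - 143,- 68, 245/6,241,507, 732 ] 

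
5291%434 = 83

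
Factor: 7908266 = 2^1*139^1*28447^1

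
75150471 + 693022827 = 768173298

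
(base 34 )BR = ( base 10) 401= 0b110010001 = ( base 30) db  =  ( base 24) GH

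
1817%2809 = 1817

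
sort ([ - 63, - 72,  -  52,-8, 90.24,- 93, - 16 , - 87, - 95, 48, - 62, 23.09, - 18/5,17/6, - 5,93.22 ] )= [ - 95 ,  -  93, - 87,-72, - 63 , - 62, - 52, - 16 , - 8,-5, - 18/5,17/6,23.09,48, 90.24 , 93.22 ]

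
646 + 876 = 1522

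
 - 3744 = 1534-5278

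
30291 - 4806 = 25485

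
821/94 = 821/94 = 8.73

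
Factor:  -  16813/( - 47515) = 5^(  -  1)*13^( - 1 ) * 23^1 = 23/65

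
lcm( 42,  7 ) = 42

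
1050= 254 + 796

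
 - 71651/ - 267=268  +  95/267 = 268.36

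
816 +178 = 994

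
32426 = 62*523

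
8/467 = 8/467 = 0.02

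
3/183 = 1/61= 0.02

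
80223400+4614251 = 84837651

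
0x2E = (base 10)46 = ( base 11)42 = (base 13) 37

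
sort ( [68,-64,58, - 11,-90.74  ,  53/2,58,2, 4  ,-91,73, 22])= [-91,-90.74,-64, - 11, 2,4,22,53/2,58, 58 , 68 , 73] 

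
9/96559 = 9/96559=0.00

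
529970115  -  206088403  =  323881712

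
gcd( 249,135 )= 3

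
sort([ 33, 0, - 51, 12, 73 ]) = [-51 , 0, 12, 33, 73]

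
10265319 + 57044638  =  67309957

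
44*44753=1969132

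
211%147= 64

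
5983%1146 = 253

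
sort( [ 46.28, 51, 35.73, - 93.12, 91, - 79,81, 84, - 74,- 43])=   [ - 93.12,  -  79, - 74, - 43,  35.73 , 46.28, 51,  81, 84, 91 ]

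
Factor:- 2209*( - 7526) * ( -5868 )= - 2^3*3^2*47^2*53^1*71^1*163^1=-97555112712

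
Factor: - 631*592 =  - 373552 = - 2^4*37^1*631^1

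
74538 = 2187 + 72351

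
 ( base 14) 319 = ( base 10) 611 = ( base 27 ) mh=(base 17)21G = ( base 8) 1143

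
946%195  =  166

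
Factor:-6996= -2^2*3^1*11^1*53^1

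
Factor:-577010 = -2^1*5^1 * 7^1 * 8243^1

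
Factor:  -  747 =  - 3^2*83^1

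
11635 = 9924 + 1711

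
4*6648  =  26592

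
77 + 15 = 92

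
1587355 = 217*7315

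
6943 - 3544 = 3399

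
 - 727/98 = - 8+57/98 = - 7.42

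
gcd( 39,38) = 1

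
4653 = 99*47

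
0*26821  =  0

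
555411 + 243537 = 798948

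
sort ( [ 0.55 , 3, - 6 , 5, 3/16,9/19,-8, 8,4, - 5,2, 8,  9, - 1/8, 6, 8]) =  [ - 8, - 6, - 5, - 1/8,3/16, 9/19,0.55 , 2, 3 , 4, 5,6, 8, 8, 8,9] 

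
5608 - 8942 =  - 3334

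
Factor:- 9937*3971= - 11^1*19^3*523^1=- 39459827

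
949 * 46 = 43654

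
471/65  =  7+16/65 = 7.25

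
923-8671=- 7748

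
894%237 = 183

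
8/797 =8/797 = 0.01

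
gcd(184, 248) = 8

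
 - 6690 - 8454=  - 15144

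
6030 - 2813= 3217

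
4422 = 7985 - 3563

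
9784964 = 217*45092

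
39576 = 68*582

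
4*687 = 2748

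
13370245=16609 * 805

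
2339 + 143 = 2482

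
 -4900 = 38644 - 43544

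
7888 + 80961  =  88849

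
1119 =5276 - 4157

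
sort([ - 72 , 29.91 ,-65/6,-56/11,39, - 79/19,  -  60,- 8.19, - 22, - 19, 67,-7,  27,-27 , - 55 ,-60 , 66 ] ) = [  -  72, - 60, - 60 ,-55, - 27, - 22,- 19, - 65/6, - 8.19,-7, - 56/11,  -  79/19, 27,29.91 , 39,66, 67 ] 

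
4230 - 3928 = 302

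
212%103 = 6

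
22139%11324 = 10815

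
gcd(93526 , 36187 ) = 1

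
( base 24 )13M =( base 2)1010011110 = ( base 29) n3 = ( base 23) 163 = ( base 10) 670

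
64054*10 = 640540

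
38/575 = 38/575 = 0.07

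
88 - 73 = 15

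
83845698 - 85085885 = - 1240187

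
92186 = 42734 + 49452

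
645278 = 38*16981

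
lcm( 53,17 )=901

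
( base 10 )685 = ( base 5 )10220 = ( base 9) 841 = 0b1010101101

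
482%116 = 18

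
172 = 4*43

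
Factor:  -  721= -7^1*103^1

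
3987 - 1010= 2977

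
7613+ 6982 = 14595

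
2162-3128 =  - 966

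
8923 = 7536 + 1387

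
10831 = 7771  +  3060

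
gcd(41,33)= 1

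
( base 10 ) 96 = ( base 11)88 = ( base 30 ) 36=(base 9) 116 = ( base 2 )1100000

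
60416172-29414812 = 31001360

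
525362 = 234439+290923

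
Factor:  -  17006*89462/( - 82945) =2^2*5^( - 1) * 11^1*41^1*53^( - 1)*313^( - 1 ) * 773^1 * 1091^1 = 1521390772/82945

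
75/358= 75/358 = 0.21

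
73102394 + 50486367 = 123588761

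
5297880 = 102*51940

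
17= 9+8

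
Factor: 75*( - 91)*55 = - 3^1*5^3*7^1*11^1*13^1 = -  375375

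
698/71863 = 698/71863 = 0.01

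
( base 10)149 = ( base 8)225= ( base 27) 5e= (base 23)6B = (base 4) 2111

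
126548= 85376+41172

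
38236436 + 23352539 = 61588975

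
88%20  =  8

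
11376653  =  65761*173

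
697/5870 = 697/5870 = 0.12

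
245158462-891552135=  - 646393673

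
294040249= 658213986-364173737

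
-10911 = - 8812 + -2099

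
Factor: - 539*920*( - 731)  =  2^3*5^1*7^2*11^1*17^1*23^1 * 43^1= 362488280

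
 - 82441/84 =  - 982 + 47/84 = - 981.44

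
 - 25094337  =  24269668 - 49364005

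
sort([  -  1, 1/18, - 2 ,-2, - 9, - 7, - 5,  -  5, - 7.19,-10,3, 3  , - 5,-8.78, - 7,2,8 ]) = [ - 10, - 9, - 8.78,  -  7.19, - 7,  -  7, - 5, - 5, - 5,-2, - 2,-1, 1/18, 2, 3 , 3, 8 ]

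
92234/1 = 92234=92234.00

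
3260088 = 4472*729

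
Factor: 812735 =5^1*7^1*11^1*2111^1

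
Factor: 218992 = 2^4*13687^1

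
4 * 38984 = 155936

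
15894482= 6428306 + 9466176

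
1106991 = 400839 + 706152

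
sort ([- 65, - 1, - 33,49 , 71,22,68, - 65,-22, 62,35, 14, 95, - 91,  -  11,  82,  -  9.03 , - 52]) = [- 91, - 65, - 65,-52,-33, - 22 ,- 11,  -  9.03, - 1,  14 , 22,35,49,  62,68,71,82,95 ] 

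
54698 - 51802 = 2896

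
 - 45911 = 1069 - 46980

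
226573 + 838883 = 1065456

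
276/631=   276/631 = 0.44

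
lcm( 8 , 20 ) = 40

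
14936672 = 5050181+9886491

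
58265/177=329 + 32/177=329.18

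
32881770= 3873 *8490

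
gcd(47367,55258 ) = 1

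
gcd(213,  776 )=1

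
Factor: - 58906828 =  - 2^2*14726707^1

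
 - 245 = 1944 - 2189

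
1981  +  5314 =7295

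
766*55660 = 42635560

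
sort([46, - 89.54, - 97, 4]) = [ -97, - 89.54,  4, 46]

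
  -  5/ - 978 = 5/978 =0.01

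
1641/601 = 2  +  439/601 = 2.73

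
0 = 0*181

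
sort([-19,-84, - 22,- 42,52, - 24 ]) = [ - 84,-42, - 24, - 22,-19,52]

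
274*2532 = 693768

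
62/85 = 62/85 = 0.73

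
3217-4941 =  - 1724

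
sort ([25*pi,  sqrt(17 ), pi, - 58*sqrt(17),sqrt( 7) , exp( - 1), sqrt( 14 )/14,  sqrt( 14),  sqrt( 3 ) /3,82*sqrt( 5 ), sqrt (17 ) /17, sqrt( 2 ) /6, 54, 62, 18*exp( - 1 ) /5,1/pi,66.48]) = [ - 58*sqrt( 17 ),sqrt( 2)/6,sqrt(17 ) /17,sqrt( 14)/14, 1/pi, exp( - 1), sqrt( 3 ) /3,18*exp( - 1)/5, sqrt( 7) , pi,sqrt(14 ), sqrt( 17 ),54, 62,66.48, 25*pi,82*sqrt( 5 ) ] 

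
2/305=2/305= 0.01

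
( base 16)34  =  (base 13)40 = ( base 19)2e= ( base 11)48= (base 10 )52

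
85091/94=905 + 21/94 = 905.22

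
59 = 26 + 33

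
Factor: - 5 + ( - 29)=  - 34 = - 2^1*17^1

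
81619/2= 40809 + 1/2 = 40809.50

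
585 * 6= 3510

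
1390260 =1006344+383916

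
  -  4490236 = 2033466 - 6523702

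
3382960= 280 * 12082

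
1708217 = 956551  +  751666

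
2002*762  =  1525524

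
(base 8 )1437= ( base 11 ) 667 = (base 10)799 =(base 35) mt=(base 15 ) 384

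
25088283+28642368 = 53730651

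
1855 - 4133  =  -2278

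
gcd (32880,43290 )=30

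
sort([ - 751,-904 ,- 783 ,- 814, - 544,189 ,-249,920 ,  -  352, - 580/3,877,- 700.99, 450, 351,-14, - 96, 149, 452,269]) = [ - 904,-814,-783, - 751, - 700.99, - 544,  -  352,-249 ,-580/3,-96,-14, 149, 189, 269, 351, 450 , 452 , 877,920] 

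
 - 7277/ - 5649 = 7277/5649 =1.29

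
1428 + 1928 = 3356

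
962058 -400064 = 561994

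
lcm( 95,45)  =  855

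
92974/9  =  92974/9= 10330.44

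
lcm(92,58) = 2668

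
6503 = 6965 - 462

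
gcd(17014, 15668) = 2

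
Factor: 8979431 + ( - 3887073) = 5092358  =  2^1*2546179^1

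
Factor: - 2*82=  - 164 = - 2^2*41^1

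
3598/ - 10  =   - 1799/5 = -359.80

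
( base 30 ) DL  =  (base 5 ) 3121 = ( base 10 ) 411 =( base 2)110011011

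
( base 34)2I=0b1010110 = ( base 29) 2S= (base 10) 86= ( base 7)152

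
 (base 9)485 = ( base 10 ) 401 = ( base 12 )295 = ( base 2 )110010001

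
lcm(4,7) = 28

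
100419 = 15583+84836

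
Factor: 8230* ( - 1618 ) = - 2^2*5^1*809^1* 823^1 = - 13316140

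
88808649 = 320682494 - 231873845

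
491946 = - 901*( - 546 ) 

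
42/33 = 1 + 3/11 = 1.27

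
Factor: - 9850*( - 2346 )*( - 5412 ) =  - 2^4 * 3^2*5^2*11^1* 17^1 * 23^1*41^1*197^1 = - 125061037200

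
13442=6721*2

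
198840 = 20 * 9942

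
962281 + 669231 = 1631512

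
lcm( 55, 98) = 5390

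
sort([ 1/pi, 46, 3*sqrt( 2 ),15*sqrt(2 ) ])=[ 1/pi, 3*sqrt( 2 ), 15 * sqrt( 2), 46 ] 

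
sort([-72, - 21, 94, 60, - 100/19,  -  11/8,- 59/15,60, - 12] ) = [ -72, - 21, - 12,-100/19, - 59/15, - 11/8,60, 60, 94]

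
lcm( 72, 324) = 648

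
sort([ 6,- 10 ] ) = [ - 10 , 6]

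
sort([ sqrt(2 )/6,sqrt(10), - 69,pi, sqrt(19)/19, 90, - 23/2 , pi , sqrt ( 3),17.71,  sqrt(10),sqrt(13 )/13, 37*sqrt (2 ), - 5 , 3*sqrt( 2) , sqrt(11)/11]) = [ - 69,-23/2, - 5, sqrt( 19)/19,sqrt(2)/6, sqrt (13 )/13,sqrt( 11)/11  ,  sqrt(  3), pi , pi, sqrt(10 ), sqrt ( 10 ), 3* sqrt( 2),17.71 , 37*sqrt(2), 90 ] 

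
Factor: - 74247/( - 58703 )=3^1*47^ ( - 1 )*1249^( - 1)*24749^1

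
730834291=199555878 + 531278413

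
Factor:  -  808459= - 808459^1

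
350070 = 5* 70014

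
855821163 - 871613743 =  - 15792580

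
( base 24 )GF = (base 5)3044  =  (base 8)617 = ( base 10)399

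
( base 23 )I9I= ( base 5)302442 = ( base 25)FEM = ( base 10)9747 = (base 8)23023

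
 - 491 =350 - 841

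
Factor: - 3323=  - 3323^1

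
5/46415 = 1/9283 = 0.00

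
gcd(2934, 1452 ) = 6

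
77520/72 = 1076 + 2/3= 1076.67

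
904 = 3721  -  2817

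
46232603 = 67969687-21737084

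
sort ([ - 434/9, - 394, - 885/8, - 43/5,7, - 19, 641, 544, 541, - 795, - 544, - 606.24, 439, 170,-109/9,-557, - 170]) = [ - 795, - 606.24 ,-557, - 544,-394, - 170 , - 885/8 , - 434/9, - 19 , - 109/9,-43/5, 7,170,439 , 541, 544, 641] 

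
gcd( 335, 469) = 67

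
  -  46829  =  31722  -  78551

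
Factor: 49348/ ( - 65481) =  - 52/69 = - 2^2*3^ (-1 )*13^1*23^( - 1 ) 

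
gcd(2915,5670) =5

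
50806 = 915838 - 865032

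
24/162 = 4/27  =  0.15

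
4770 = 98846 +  - 94076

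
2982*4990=14880180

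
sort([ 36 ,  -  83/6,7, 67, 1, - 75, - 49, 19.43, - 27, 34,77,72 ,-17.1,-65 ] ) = [ - 75, - 65, - 49, - 27, - 17.1,-83/6, 1,7,  19.43, 34, 36, 67 , 72, 77]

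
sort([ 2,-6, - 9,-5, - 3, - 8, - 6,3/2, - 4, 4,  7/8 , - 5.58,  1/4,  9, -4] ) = [ - 9, - 8, - 6, - 6, - 5.58, - 5 , - 4, - 4, - 3, 1/4, 7/8, 3/2, 2,4,9]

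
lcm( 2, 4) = 4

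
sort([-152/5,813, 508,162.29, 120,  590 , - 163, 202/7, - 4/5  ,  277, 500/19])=[-163,  -  152/5, - 4/5,500/19,  202/7, 120, 162.29,277, 508, 590,813 ]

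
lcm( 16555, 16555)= 16555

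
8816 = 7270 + 1546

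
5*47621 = 238105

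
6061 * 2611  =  15825271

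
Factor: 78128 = 2^4*19^1*257^1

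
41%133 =41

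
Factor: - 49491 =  - 3^4 * 13^1*47^1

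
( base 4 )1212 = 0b1100110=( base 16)66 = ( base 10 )102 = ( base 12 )86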